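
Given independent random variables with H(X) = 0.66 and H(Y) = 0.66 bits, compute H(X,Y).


For independent variables, H(X,Y) = H(X) + H(Y) = 0.66 + 0.66 = 1.32

1.32 bits


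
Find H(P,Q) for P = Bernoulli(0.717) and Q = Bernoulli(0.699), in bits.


H(P,Q) = -p*log2(q) - (1-p)*log2(1-q). -0.717*log2(0.699) = 0.370428; -0.283*log2(0.301) = 0.490203. H(P,Q) = 0.370428 + 0.490203 = 0.8606

0.8606 bits


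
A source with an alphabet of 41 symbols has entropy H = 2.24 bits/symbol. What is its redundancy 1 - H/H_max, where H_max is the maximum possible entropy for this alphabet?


H_max = log2(K) = log2(41) = 5.3576 bits/symbol. Redundancy = 1 - H/H_max = 1 - 2.24/5.3576 = 1 - 0.4181 = 0.5819

0.5819


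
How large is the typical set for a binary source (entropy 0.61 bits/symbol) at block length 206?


log2|A_typical| = nH = 206 * 0.61 = 125.66, so |A_typical| ~ 2^125.66 = 6.721e+37

6.721e+37


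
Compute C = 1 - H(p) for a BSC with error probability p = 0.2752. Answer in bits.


H(p) = -p*log2(p) - (1-p)*log2(1-p) = -0.2752*log2(0.2752) - 0.7248*log2(0.7248) = 0.512270 + 0.336557 = 0.8488. C = 1 - H(p) = 1 - 0.8488 = 0.1512

0.1512 bits


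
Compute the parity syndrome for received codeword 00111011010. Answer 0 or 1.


Syndrome = XOR of all bits = 0 XOR 0 XOR 1 XOR 1 XOR 1 XOR 0 XOR 1 XOR 1 XOR 0 XOR 1 XOR 0 = 0

0


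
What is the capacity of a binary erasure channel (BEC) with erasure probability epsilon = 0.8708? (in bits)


C = 1 - epsilon = 1 - 0.8708 = 0.1292

0.1292 bits


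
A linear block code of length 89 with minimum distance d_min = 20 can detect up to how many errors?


Detection capability = d_min - 1 = 20 - 1 = 19

19 errors


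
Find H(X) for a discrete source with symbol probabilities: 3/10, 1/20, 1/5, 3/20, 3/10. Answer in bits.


H = -sum(p_i * log2(p_i)). Terms: -(3/10)*log2(3/10) = 0.521090; -(1/20)*log2(1/20) = 0.216096; -(1/5)*log2(1/5) = 0.464386; -(3/20)*log2(3/20) = 0.410545; -(3/10)*log2(3/10) = 0.521090. H = 0.521090 + 0.216096 + 0.464386 + 0.410545 + 0.521090 = 2.1332

2.1332 bits


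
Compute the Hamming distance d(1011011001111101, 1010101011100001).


Count differing positions: . . . ^ ^ ^ . . ^ . . ^ ^ ^ . . = 7 differences

7


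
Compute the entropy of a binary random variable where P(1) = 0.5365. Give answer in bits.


H = -p*log2(p) - (1-p)*log2(1-p). -0.5365*log2(0.5365) = 0.481965; -0.4635*log2(0.4635) = 0.514188. H = 0.481965 + 0.514188 = 0.9962

0.9962 bits


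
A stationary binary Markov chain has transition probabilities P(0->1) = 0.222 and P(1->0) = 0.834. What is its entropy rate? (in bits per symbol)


Stationary distribution: pi_0 = p10/(p01+p10) = 0.7898, pi_1 = 0.2102. Entropy rate H' = pi_0*H(p01) + pi_1*H(p10) = 0.7898*0.7638 + 0.2102*0.6485 = 0.7396

0.7396 bits/symbol


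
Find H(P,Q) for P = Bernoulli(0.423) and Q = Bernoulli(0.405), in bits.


H(P,Q) = -p*log2(q) - (1-p)*log2(1-q). -0.423*log2(0.405) = 0.551595; -0.577*log2(0.595) = 0.432195. H(P,Q) = 0.551595 + 0.432195 = 0.9838

0.9838 bits


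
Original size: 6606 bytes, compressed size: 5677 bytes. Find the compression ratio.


Ratio = original / compressed = 6606 / 5677 = 1.1636

1.1636


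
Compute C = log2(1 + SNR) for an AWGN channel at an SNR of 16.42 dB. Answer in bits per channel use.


SNR_linear = 10^(16.42/10) = 43.8531; C = log2(1 + SNR_linear) = log2(1 + 43.8531) = 5.4871

5.4871 bits/channel use


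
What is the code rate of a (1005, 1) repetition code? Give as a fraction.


Rate = k/n = 1/1005

1/1005


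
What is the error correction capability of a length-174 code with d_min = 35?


Correction capability = floor((d-1)/2) = floor((35-1)/2) = 17

17 errors


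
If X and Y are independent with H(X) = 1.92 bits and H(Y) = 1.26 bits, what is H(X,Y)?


For independent variables, H(X,Y) = H(X) + H(Y) = 1.92 + 1.26 = 3.18

3.18 bits


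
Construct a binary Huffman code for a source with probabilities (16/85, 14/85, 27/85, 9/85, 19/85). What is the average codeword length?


Huffman construction (repeatedly merge the two least-probable nodes; each merge adds 1 bit to every symbol beneath it): 9/85 + 14/85 = 23/85; 16/85 + 19/85 = 7/17; 23/85 + 27/85 = 10/17; 7/17 + 10/17 = 1. Resulting codeword lengths (in the order the probabilities were given): (2, 3, 2, 3, 2). L_avg = sum(p_i * l_i) = 16/85*2 + 14/85*3 + 27/85*2 + 9/85*3 + 19/85*2 = 193/85 = 2.2706

2.2706 bits


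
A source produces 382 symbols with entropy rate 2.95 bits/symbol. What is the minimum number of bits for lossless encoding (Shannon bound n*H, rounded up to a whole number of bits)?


Minimum bits >= n * H = 382 * 2.95 = 1126.9, rounded up to a whole number of bits = 1127

1127 bits


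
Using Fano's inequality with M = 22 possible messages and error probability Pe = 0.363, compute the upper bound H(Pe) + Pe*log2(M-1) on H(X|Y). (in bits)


H(Pe) = -Pe*log2(Pe) - (1-Pe)*log2(1-Pe) = -0.363*log2(0.363) - 0.637*log2(0.637) = 0.530691 + 0.414454 = 0.9451. Pe*log2(M-1) = 0.363*log2(21) = 1.594411. Bound = H(Pe) + Pe*log2(M-1) = 0.530691 + 0.414454 + 1.594411 = 2.5396

2.5396 bits


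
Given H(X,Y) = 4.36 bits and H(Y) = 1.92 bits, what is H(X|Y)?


H(X|Y) = H(X,Y) - H(Y) = 4.36 - 1.92 = 2.44

2.44 bits


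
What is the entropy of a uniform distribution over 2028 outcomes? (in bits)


H = log2(n) = log2(2028) = 10.9858

10.9858 bits


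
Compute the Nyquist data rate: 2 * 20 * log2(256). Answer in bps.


Rate = 2 * B * log2(M) = 2 * 20 * 8.0 = 320.0

320.0 bps


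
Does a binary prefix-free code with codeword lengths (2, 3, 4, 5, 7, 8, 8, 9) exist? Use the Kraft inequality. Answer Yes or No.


Kraft sum = sum(2^(-l_i)) = 0.4863, need <= 1. Result: satisfied (a binary prefix-free code with these lengths exists)

Yes


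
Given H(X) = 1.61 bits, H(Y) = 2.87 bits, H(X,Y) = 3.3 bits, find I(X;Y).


I(X;Y) = H(X) + H(Y) - H(X,Y) = 1.61 + 2.87 - 3.3 = 1.18

1.18 bits


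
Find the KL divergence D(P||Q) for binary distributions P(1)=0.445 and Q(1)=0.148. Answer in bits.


KL = p*log2(p/q) + (1-p)*log2((1-p)/(1-q)) = 0.445*log2(0.445/0.148) + 0.555*log2(0.555/0.852) = 0.3636

0.3636 bits


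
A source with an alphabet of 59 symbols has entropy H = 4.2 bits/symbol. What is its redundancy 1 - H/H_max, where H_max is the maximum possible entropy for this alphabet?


H_max = log2(K) = log2(59) = 5.8826 bits/symbol. Redundancy = 1 - H/H_max = 1 - 4.2/5.8826 = 1 - 0.714 = 0.286

0.286


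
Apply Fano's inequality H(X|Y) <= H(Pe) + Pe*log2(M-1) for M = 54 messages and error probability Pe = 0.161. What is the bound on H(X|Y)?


H(Pe) = -Pe*log2(Pe) - (1-Pe)*log2(1-Pe) = -0.161*log2(0.161) - 0.839*log2(0.839) = 0.424214 + 0.212483 = 0.6367. Pe*log2(M-1) = 0.161*log2(53) = 0.922195. Bound = H(Pe) + Pe*log2(M-1) = 0.424214 + 0.212483 + 0.922195 = 1.5589

1.5589 bits


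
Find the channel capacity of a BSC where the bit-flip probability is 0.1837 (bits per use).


H(p) = -p*log2(p) - (1-p)*log2(1-p) = -0.1837*log2(0.1837) - 0.8163*log2(0.8163) = 0.449069 + 0.239036 = 0.6881. C = 1 - H(p) = 1 - 0.6881 = 0.3119

0.3119 bits


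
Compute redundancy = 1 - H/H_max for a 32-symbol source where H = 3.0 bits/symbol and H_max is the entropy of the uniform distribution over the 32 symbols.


H_max = log2(K) = log2(32) = 5.0 bits/symbol. Redundancy = 1 - H/H_max = 1 - 3.0/5.0 = 1 - 0.6 = 0.4

0.4


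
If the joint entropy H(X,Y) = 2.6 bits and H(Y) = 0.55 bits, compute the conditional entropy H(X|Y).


H(X|Y) = H(X,Y) - H(Y) = 2.6 - 0.55 = 2.05

2.05 bits


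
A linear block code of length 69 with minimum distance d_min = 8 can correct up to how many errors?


Correction capability = floor((d-1)/2) = floor((8-1)/2) = 3

3 errors


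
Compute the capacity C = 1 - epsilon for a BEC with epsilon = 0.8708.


C = 1 - epsilon = 1 - 0.8708 = 0.1292

0.1292 bits


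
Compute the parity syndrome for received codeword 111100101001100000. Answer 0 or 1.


Syndrome = XOR of all bits = 1 XOR 1 XOR 1 XOR 1 XOR 0 XOR 0 XOR 1 XOR 0 XOR 1 XOR 0 XOR 0 XOR 1 XOR 1 XOR 0 XOR 0 XOR 0 XOR 0 XOR 0 = 0

0


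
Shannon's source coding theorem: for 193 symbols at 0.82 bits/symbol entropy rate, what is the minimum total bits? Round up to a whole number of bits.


Minimum bits >= n * H = 193 * 0.82 = 158.26, rounded up to a whole number of bits = 159

159 bits


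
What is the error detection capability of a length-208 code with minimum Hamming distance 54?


Detection capability = d_min - 1 = 54 - 1 = 53

53 errors


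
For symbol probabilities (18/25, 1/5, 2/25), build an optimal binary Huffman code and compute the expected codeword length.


Huffman construction (repeatedly merge the two least-probable nodes; each merge adds 1 bit to every symbol beneath it): 2/25 + 1/5 = 7/25; 7/25 + 18/25 = 1. Resulting codeword lengths (in the order the probabilities were given): (1, 2, 2). L_avg = sum(p_i * l_i) = 18/25*1 + 1/5*2 + 2/25*2 = 32/25 = 1.28

1.28 bits


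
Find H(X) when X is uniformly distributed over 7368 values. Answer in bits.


H = log2(n) = log2(7368) = 12.8471

12.8471 bits


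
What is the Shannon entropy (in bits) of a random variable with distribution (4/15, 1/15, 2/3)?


H = -sum(p_i * log2(p_i)). Terms: -(4/15)*log2(4/15) = 0.508504; -(1/15)*log2(1/15) = 0.260459; -(2/3)*log2(2/3) = 0.389975. H = 0.508504 + 0.260459 + 0.389975 = 1.1589

1.1589 bits


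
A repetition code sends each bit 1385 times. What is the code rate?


Rate = k/n = 1/1385

1/1385


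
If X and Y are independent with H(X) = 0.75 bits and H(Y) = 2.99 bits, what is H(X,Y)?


For independent variables, H(X,Y) = H(X) + H(Y) = 0.75 + 2.99 = 3.74

3.74 bits


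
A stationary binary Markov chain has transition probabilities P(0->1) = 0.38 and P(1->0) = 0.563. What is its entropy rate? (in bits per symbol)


Stationary distribution: pi_0 = p10/(p01+p10) = 0.597, pi_1 = 0.403. Entropy rate H' = pi_0*H(p01) + pi_1*H(p10) = 0.597*0.958 + 0.403*0.9885 = 0.9703

0.9703 bits/symbol


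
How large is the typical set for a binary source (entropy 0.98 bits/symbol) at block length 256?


log2|A_typical| = nH = 256 * 0.98 = 250.88, so |A_typical| ~ 2^250.88 = 3.330e+75

3.330e+75


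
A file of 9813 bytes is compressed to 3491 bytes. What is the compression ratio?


Ratio = original / compressed = 9813 / 3491 = 2.8109

2.8109


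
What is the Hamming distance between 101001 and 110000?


Count differing positions: . ^ ^ . . ^ = 3 differences

3


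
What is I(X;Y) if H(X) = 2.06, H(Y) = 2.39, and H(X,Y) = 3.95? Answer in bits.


I(X;Y) = H(X) + H(Y) - H(X,Y) = 2.06 + 2.39 - 3.95 = 0.5

0.5 bits


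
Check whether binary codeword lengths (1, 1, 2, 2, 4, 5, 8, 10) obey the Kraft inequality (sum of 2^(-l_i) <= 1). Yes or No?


Kraft sum = sum(2^(-l_i)) = 1.5986, need <= 1. Result: violated (a binary prefix-free code with these lengths cannot exist)

No


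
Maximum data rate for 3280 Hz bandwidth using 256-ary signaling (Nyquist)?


Rate = 2 * B * log2(M) = 2 * 3280 * 8.0 = 52480.0

52480.0 bps


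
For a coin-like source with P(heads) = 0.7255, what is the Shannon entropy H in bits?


H = -p*log2(p) - (1-p)*log2(1-p). -0.7255*log2(0.7255) = 0.335872; -0.2745*log2(0.2745) = 0.511976. H = 0.335872 + 0.511976 = 0.8478

0.8478 bits


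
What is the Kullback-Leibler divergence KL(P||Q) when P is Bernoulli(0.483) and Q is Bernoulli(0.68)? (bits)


KL = p*log2(p/q) + (1-p)*log2((1-p)/(1-q)) = 0.483*log2(0.483/0.68) + 0.517*log2(0.517/0.32) = 0.1194

0.1194 bits


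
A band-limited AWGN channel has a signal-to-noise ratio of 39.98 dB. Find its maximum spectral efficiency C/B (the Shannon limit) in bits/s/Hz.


SNR_linear = 10^(39.98/10) = 9954.0542; C/B = log2(1 + SNR_linear) = log2(1 + 9954.0542) = 13.2812

13.2812 bits/s/Hz


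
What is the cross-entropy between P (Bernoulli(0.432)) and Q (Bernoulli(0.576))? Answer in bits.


H(P,Q) = -p*log2(q) - (1-p)*log2(1-q). -0.432*log2(0.576) = 0.343811; -0.568*log2(0.424) = 0.703107. H(P,Q) = 0.343811 + 0.703107 = 1.0469

1.0469 bits


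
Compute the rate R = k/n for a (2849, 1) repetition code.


Rate = k/n = 1/2849

1/2849


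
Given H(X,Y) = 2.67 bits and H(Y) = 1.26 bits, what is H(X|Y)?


H(X|Y) = H(X,Y) - H(Y) = 2.67 - 1.26 = 1.41

1.41 bits


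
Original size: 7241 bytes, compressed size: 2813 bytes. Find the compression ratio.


Ratio = original / compressed = 7241 / 2813 = 2.5741

2.5741


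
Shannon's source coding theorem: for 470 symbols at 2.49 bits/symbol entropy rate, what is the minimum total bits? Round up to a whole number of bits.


Minimum bits >= n * H = 470 * 2.49 = 1170.3, rounded up to a whole number of bits = 1171

1171 bits


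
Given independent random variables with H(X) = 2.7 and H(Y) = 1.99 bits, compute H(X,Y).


For independent variables, H(X,Y) = H(X) + H(Y) = 2.7 + 1.99 = 4.69

4.69 bits


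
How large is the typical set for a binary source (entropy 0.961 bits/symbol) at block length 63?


log2|A_typical| = nH = 63 * 0.961 = 60.543, so |A_typical| ~ 2^60.543 = 1.680e+18

1.680e+18


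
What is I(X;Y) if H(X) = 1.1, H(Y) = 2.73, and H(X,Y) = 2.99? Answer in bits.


I(X;Y) = H(X) + H(Y) - H(X,Y) = 1.1 + 2.73 - 2.99 = 0.84

0.84 bits


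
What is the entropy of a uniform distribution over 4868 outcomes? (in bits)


H = log2(n) = log2(4868) = 12.2491

12.2491 bits


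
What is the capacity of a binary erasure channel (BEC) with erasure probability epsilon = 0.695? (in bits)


C = 1 - epsilon = 1 - 0.695 = 0.305

0.305 bits


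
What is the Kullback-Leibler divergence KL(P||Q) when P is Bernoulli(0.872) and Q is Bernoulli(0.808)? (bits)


KL = p*log2(p/q) + (1-p)*log2((1-p)/(1-q)) = 0.872*log2(0.872/0.808) + 0.128*log2(0.128/0.192) = 0.021

0.021 bits


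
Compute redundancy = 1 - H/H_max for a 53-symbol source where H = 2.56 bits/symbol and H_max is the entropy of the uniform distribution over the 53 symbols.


H_max = log2(K) = log2(53) = 5.7279 bits/symbol. Redundancy = 1 - H/H_max = 1 - 2.56/5.7279 = 1 - 0.4469 = 0.5531

0.5531


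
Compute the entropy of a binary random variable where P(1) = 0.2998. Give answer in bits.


H = -p*log2(p) - (1-p)*log2(1-p). -0.2998*log2(0.2998) = 0.521031; -0.7002*log2(0.7002) = 0.360016. H = 0.521031 + 0.360016 = 0.881

0.881 bits


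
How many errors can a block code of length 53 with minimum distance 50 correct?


Correction capability = floor((d-1)/2) = floor((50-1)/2) = 24

24 errors


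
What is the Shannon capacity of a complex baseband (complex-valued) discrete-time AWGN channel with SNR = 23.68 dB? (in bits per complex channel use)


SNR_linear = 10^(23.68/10) = 233.3458; C = log2(1 + SNR_linear) = log2(1 + 233.3458) = 7.8725

7.8725 bits/channel use


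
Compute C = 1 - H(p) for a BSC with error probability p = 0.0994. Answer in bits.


H(p) = -p*log2(p) - (1-p)*log2(1-p) = -0.0994*log2(0.0994) - 0.9006*log2(0.9006) = 0.331063 + 0.136028 = 0.4671. C = 1 - H(p) = 1 - 0.4671 = 0.5329

0.5329 bits


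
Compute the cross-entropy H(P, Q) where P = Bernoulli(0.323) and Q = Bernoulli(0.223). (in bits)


H(P,Q) = -p*log2(q) - (1-p)*log2(1-q). -0.323*log2(0.223) = 0.699258; -0.677*log2(0.777) = 0.246437. H(P,Q) = 0.699258 + 0.246437 = 0.9457

0.9457 bits


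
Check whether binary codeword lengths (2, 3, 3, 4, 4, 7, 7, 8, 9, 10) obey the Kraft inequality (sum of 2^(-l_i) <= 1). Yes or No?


Kraft sum = sum(2^(-l_i)) = 0.6475, need <= 1. Result: satisfied (a binary prefix-free code with these lengths exists)

Yes


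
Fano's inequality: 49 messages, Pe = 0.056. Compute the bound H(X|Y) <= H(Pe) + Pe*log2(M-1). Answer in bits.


H(Pe) = -Pe*log2(Pe) - (1-Pe)*log2(1-Pe) = -0.056*log2(0.056) - 0.944*log2(0.944) = 0.232872 + 0.078485 = 0.3114. Pe*log2(M-1) = 0.056*log2(48) = 0.312758. Bound = H(Pe) + Pe*log2(M-1) = 0.232872 + 0.078485 + 0.312758 = 0.6241

0.6241 bits


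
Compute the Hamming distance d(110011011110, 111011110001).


Count differing positions: . . ^ . . . ^ . ^ ^ ^ ^ = 6 differences

6


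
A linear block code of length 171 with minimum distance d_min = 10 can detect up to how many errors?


Detection capability = d_min - 1 = 10 - 1 = 9

9 errors


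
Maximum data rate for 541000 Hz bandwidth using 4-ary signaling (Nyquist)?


Rate = 2 * B * log2(M) = 2 * 541000 * 2.0 = 2164000.0

2164000.0 bps


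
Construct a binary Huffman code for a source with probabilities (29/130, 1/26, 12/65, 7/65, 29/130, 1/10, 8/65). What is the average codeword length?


Huffman construction (repeatedly merge the two least-probable nodes; each merge adds 1 bit to every symbol beneath it): 1/26 + 1/10 = 9/65; 7/65 + 8/65 = 3/13; 9/65 + 12/65 = 21/65; 29/130 + 29/130 = 29/65; 3/13 + 21/65 = 36/65; 29/65 + 36/65 = 1. Resulting codeword lengths (in the order the probabilities were given): (2, 4, 3, 3, 2, 4, 3). L_avg = sum(p_i * l_i) = 29/130*2 + 1/26*4 + 12/65*3 + 7/65*3 + 29/130*2 + 1/10*4 + 8/65*3 = 35/13 = 2.6923

2.6923 bits


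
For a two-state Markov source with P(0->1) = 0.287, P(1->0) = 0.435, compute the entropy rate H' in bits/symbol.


Stationary distribution: pi_0 = p10/(p01+p10) = 0.6025, pi_1 = 0.3975. Entropy rate H' = pi_0*H(p01) + pi_1*H(p10) = 0.6025*0.8648 + 0.3975*0.9878 = 0.9137

0.9137 bits/symbol


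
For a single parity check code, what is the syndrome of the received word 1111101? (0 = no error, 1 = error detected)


Syndrome = XOR of all bits = 1 XOR 1 XOR 1 XOR 1 XOR 1 XOR 0 XOR 1 = 0

0


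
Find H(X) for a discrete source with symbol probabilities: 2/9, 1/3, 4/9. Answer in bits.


H = -sum(p_i * log2(p_i)). Terms: -(2/9)*log2(2/9) = 0.482206; -(1/3)*log2(1/3) = 0.528321; -(4/9)*log2(4/9) = 0.519967. H = 0.482206 + 0.528321 + 0.519967 = 1.5305

1.5305 bits


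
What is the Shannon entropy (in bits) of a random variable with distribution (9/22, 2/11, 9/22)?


H = -sum(p_i * log2(p_i)). Terms: -(9/22)*log2(9/22) = 0.527525; -(2/11)*log2(2/11) = 0.447169; -(9/22)*log2(9/22) = 0.527525. H = 0.527525 + 0.447169 + 0.527525 = 1.5022

1.5022 bits


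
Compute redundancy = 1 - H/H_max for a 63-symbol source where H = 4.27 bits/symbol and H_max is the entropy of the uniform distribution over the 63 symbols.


H_max = log2(K) = log2(63) = 5.9773 bits/symbol. Redundancy = 1 - H/H_max = 1 - 4.27/5.9773 = 1 - 0.7144 = 0.2856

0.2856


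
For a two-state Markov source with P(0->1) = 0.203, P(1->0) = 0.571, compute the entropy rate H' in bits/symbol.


Stationary distribution: pi_0 = p10/(p01+p10) = 0.7377, pi_1 = 0.2623. Entropy rate H' = pi_0*H(p01) + pi_1*H(p10) = 0.7377*0.7279 + 0.2623*0.9854 = 0.7954

0.7954 bits/symbol


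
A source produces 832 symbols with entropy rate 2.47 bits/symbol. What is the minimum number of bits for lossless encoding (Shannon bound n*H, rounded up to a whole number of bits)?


Minimum bits >= n * H = 832 * 2.47 = 2055.04, rounded up to a whole number of bits = 2056

2056 bits


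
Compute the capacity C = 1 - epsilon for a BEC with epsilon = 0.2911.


C = 1 - epsilon = 1 - 0.2911 = 0.7089

0.7089 bits


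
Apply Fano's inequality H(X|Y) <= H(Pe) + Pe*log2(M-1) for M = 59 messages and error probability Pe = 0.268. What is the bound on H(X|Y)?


H(Pe) = -Pe*log2(Pe) - (1-Pe)*log2(1-Pe) = -0.268*log2(0.268) - 0.732*log2(0.732) = 0.509118 + 0.329462 = 0.8386. Pe*log2(M-1) = 0.268*log2(58) = 1.569939. Bound = H(Pe) + Pe*log2(M-1) = 0.509118 + 0.329462 + 1.569939 = 2.4085

2.4085 bits


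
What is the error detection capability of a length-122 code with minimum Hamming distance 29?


Detection capability = d_min - 1 = 29 - 1 = 28

28 errors


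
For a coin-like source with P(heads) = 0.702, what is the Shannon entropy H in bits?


H = -p*log2(p) - (1-p)*log2(1-p). -0.702*log2(0.702) = 0.358341; -0.298*log2(0.298) = 0.520491. H = 0.358341 + 0.520491 = 0.8788

0.8788 bits


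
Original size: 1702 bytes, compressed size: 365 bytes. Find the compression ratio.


Ratio = original / compressed = 1702 / 365 = 4.663

4.663


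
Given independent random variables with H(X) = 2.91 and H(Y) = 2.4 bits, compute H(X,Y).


For independent variables, H(X,Y) = H(X) + H(Y) = 2.91 + 2.4 = 5.31

5.31 bits


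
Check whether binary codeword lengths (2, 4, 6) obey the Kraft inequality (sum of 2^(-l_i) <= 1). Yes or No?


Kraft sum = sum(2^(-l_i)) = 0.3281, need <= 1. Result: satisfied (a binary prefix-free code with these lengths exists)

Yes


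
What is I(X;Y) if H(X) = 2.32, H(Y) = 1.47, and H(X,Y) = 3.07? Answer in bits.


I(X;Y) = H(X) + H(Y) - H(X,Y) = 2.32 + 1.47 - 3.07 = 0.72

0.72 bits


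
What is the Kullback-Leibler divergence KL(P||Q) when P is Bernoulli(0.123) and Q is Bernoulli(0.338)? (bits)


KL = p*log2(p/q) + (1-p)*log2((1-p)/(1-q)) = 0.123*log2(0.123/0.338) + 0.877*log2(0.877/0.662) = 0.1765

0.1765 bits


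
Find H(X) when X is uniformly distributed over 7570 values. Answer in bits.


H = log2(n) = log2(7570) = 12.8861

12.8861 bits


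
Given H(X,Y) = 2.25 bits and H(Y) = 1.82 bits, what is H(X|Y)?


H(X|Y) = H(X,Y) - H(Y) = 2.25 - 1.82 = 0.43

0.43 bits


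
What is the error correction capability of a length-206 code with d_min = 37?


Correction capability = floor((d-1)/2) = floor((37-1)/2) = 18

18 errors


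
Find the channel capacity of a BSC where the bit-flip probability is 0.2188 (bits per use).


H(p) = -p*log2(p) - (1-p)*log2(1-p) = -0.2188*log2(0.2188) - 0.7812*log2(0.7812) = 0.479679 + 0.278292 = 0.758. C = 1 - H(p) = 1 - 0.758 = 0.242

0.242 bits


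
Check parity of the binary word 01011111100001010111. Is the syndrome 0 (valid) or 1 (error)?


Syndrome = XOR of all bits = 0 XOR 1 XOR 0 XOR 1 XOR 1 XOR 1 XOR 1 XOR 1 XOR 1 XOR 0 XOR 0 XOR 0 XOR 0 XOR 1 XOR 0 XOR 1 XOR 0 XOR 1 XOR 1 XOR 1 = 0

0


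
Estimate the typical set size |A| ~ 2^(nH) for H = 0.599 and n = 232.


log2|A_typical| = nH = 232 * 0.599 = 138.968, so |A_typical| ~ 2^138.968 = 6.816e+41

6.816e+41


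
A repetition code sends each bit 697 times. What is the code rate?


Rate = k/n = 1/697

1/697


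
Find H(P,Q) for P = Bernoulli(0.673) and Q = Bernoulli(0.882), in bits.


H(P,Q) = -p*log2(q) - (1-p)*log2(1-q). -0.673*log2(0.882) = 0.121914; -0.327*log2(0.118) = 1.008187. H(P,Q) = 0.121914 + 1.008187 = 1.1301

1.1301 bits


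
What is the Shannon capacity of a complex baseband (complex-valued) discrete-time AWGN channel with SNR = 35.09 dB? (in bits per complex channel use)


SNR_linear = 10^(35.09/10) = 3228.4941; C = log2(1 + SNR_linear) = log2(1 + 3228.4941) = 11.6571

11.6571 bits/channel use


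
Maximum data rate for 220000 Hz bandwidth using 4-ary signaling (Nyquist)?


Rate = 2 * B * log2(M) = 2 * 220000 * 2.0 = 880000.0

880000.0 bps


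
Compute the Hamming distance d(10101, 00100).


Count differing positions: ^ . . . ^ = 2 differences

2


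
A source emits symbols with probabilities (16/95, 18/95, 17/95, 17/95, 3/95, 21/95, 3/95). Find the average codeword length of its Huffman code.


Huffman construction (repeatedly merge the two least-probable nodes; each merge adds 1 bit to every symbol beneath it): 3/95 + 3/95 = 6/95; 6/95 + 16/95 = 22/95; 17/95 + 17/95 = 34/95; 18/95 + 21/95 = 39/95; 22/95 + 34/95 = 56/95; 39/95 + 56/95 = 1. Resulting codeword lengths (in the order the probabilities were given): (3, 2, 3, 3, 4, 2, 4). L_avg = sum(p_i * l_i) = 16/95*3 + 18/95*2 + 17/95*3 + 17/95*3 + 3/95*4 + 21/95*2 + 3/95*4 = 252/95 = 2.6526

2.6526 bits


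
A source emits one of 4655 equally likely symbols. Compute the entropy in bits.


H = log2(n) = log2(4655) = 12.1846

12.1846 bits


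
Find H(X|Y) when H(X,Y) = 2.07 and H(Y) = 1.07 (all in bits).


H(X|Y) = H(X,Y) - H(Y) = 2.07 - 1.07 = 1.0

1.0 bits


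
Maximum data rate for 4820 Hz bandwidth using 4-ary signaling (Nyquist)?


Rate = 2 * B * log2(M) = 2 * 4820 * 2.0 = 19280.0

19280.0 bps


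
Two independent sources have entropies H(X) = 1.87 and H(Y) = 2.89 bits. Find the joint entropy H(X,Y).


For independent variables, H(X,Y) = H(X) + H(Y) = 1.87 + 2.89 = 4.76

4.76 bits


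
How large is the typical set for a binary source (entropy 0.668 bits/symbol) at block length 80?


log2|A_typical| = nH = 80 * 0.668 = 53.44, so |A_typical| ~ 2^53.44 = 1.222e+16

1.222e+16


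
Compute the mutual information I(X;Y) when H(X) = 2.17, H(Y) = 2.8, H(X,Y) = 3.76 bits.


I(X;Y) = H(X) + H(Y) - H(X,Y) = 2.17 + 2.8 - 3.76 = 1.21

1.21 bits


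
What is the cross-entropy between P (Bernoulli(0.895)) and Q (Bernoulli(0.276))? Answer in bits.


H(P,Q) = -p*log2(q) - (1-p)*log2(1-q). -0.895*log2(0.276) = 1.662248; -0.105*log2(0.724) = 0.048924. H(P,Q) = 1.662248 + 0.048924 = 1.7112

1.7112 bits


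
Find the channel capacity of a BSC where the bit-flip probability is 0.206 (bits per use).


H(p) = -p*log2(p) - (1-p)*log2(1-p) = -0.206*log2(0.206) - 0.794*log2(0.794) = 0.469532 + 0.264235 = 0.7338. C = 1 - H(p) = 1 - 0.7338 = 0.2662

0.2662 bits


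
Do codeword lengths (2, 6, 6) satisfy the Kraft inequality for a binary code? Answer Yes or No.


Kraft sum = sum(2^(-l_i)) = 0.2812, need <= 1. Result: satisfied (a binary prefix-free code with these lengths exists)

Yes


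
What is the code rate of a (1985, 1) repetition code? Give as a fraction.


Rate = k/n = 1/1985

1/1985


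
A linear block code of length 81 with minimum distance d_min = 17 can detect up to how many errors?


Detection capability = d_min - 1 = 17 - 1 = 16

16 errors


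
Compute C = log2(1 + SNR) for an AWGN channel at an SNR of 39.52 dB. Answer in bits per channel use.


SNR_linear = 10^(39.52/10) = 8953.6477; C = log2(1 + SNR_linear) = log2(1 + 8953.6477) = 13.1284

13.1284 bits/channel use


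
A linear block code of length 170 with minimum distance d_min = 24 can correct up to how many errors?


Correction capability = floor((d-1)/2) = floor((24-1)/2) = 11

11 errors


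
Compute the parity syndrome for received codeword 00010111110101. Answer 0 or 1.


Syndrome = XOR of all bits = 0 XOR 0 XOR 0 XOR 1 XOR 0 XOR 1 XOR 1 XOR 1 XOR 1 XOR 1 XOR 0 XOR 1 XOR 0 XOR 1 = 0

0


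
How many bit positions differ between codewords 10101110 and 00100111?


Count differing positions: ^ . . . ^ . . ^ = 3 differences

3


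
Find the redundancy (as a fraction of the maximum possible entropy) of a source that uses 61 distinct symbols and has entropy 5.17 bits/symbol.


H_max = log2(K) = log2(61) = 5.9307 bits/symbol. Redundancy = 1 - H/H_max = 1 - 5.17/5.9307 = 1 - 0.8717 = 0.1283

0.1283


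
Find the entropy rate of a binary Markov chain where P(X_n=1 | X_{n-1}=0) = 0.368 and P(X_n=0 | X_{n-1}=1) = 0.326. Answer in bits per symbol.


Stationary distribution: pi_0 = p10/(p01+p10) = 0.4697, pi_1 = 0.5303. Entropy rate H' = pi_0*H(p01) + pi_1*H(p10) = 0.4697*0.9491 + 0.5303*0.9108 = 0.9288

0.9288 bits/symbol


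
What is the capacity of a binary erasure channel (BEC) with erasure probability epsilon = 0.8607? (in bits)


C = 1 - epsilon = 1 - 0.8607 = 0.1393

0.1393 bits


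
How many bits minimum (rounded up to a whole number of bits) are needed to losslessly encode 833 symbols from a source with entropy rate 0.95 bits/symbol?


Minimum bits >= n * H = 833 * 0.95 = 791.35, rounded up to a whole number of bits = 792

792 bits


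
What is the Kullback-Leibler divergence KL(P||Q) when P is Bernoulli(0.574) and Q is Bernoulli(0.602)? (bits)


KL = p*log2(p/q) + (1-p)*log2((1-p)/(1-q)) = 0.574*log2(0.574/0.602) + 0.426*log2(0.426/0.398) = 0.0023

0.0023 bits


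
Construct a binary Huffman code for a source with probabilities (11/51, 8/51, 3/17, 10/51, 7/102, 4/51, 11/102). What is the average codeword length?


Huffman construction (repeatedly merge the two least-probable nodes; each merge adds 1 bit to every symbol beneath it): 7/102 + 4/51 = 5/34; 11/102 + 5/34 = 13/51; 8/51 + 3/17 = 1/3; 10/51 + 11/51 = 7/17; 13/51 + 1/3 = 10/17; 7/17 + 10/17 = 1. Resulting codeword lengths (in the order the probabilities were given): (2, 3, 3, 2, 4, 4, 3). L_avg = sum(p_i * l_i) = 11/51*2 + 8/51*3 + 3/17*3 + 10/51*2 + 7/102*4 + 4/51*4 + 11/102*3 = 93/34 = 2.7353

2.7353 bits


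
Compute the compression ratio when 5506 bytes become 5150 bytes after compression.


Ratio = original / compressed = 5506 / 5150 = 1.0691

1.0691


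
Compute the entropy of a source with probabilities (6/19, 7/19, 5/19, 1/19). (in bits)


H = -sum(p_i * log2(p_i)). Terms: -(6/19)*log2(6/19) = 0.525147; -(7/19)*log2(7/19) = 0.530737; -(5/19)*log2(5/19) = 0.506842; -(1/19)*log2(1/19) = 0.223575. H = 0.525147 + 0.530737 + 0.506842 + 0.223575 = 1.7863

1.7863 bits


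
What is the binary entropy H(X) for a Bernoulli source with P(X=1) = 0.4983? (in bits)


H = -p*log2(p) - (1-p)*log2(1-p). -0.4983*log2(0.4983) = 0.500748; -0.5017*log2(0.5017) = 0.499243. H = 0.500748 + 0.499243 = 1.0

1.0 bits


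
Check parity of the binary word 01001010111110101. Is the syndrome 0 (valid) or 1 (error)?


Syndrome = XOR of all bits = 0 XOR 1 XOR 0 XOR 0 XOR 1 XOR 0 XOR 1 XOR 0 XOR 1 XOR 1 XOR 1 XOR 1 XOR 1 XOR 0 XOR 1 XOR 0 XOR 1 = 0

0


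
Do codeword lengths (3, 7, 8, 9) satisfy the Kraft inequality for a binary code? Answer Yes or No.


Kraft sum = sum(2^(-l_i)) = 0.1387, need <= 1. Result: satisfied (a binary prefix-free code with these lengths exists)

Yes


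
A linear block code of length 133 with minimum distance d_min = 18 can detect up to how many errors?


Detection capability = d_min - 1 = 18 - 1 = 17

17 errors


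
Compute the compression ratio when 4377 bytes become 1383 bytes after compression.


Ratio = original / compressed = 4377 / 1383 = 3.1649

3.1649


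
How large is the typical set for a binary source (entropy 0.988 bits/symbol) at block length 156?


log2|A_typical| = nH = 156 * 0.988 = 154.128, so |A_typical| ~ 2^154.128 = 2.495e+46

2.495e+46


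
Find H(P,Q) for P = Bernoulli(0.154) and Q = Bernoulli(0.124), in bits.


H(P,Q) = -p*log2(q) - (1-p)*log2(1-q). -0.154*log2(0.124) = 0.463785; -0.846*log2(0.876) = 0.161584. H(P,Q) = 0.463785 + 0.161584 = 0.6254

0.6254 bits


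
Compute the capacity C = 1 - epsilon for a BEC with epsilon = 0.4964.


C = 1 - epsilon = 1 - 0.4964 = 0.5036

0.5036 bits


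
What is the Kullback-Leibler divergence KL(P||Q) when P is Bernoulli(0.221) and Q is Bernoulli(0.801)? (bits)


KL = p*log2(p/q) + (1-p)*log2((1-p)/(1-q)) = 0.221*log2(0.221/0.801) + 0.779*log2(0.779/0.199) = 1.1232

1.1232 bits


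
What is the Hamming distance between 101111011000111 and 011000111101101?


Count differing positions: ^ ^ . ^ ^ ^ ^ . . ^ . ^ . ^ . = 9 differences

9


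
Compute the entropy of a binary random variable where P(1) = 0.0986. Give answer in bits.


H = -p*log2(p) - (1-p)*log2(1-p). -0.0986*log2(0.0986) = 0.329548; -0.9014*log2(0.9014) = 0.134994. H = 0.329548 + 0.134994 = 0.4645

0.4645 bits


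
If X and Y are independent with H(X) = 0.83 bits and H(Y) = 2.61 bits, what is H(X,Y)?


For independent variables, H(X,Y) = H(X) + H(Y) = 0.83 + 2.61 = 3.44

3.44 bits


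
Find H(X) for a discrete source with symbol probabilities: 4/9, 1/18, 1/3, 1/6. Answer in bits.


H = -sum(p_i * log2(p_i)). Terms: -(4/9)*log2(4/9) = 0.519967; -(1/18)*log2(1/18) = 0.231663; -(1/3)*log2(1/3) = 0.528321; -(1/6)*log2(1/6) = 0.430827. H = 0.519967 + 0.231663 + 0.528321 + 0.430827 = 1.7108

1.7108 bits


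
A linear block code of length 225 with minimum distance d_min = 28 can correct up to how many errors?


Correction capability = floor((d-1)/2) = floor((28-1)/2) = 13

13 errors


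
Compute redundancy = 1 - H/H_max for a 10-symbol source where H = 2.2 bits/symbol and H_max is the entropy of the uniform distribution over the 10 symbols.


H_max = log2(K) = log2(10) = 3.3219 bits/symbol. Redundancy = 1 - H/H_max = 1 - 2.2/3.3219 = 1 - 0.6623 = 0.3377

0.3377


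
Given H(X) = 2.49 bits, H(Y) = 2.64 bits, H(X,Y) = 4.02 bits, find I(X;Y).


I(X;Y) = H(X) + H(Y) - H(X,Y) = 2.49 + 2.64 - 4.02 = 1.11

1.11 bits


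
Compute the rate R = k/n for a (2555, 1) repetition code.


Rate = k/n = 1/2555

1/2555


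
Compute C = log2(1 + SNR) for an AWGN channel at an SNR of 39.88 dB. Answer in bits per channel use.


SNR_linear = 10^(39.88/10) = 9727.4722; C = log2(1 + SNR_linear) = log2(1 + 9727.4722) = 13.248

13.248 bits/channel use


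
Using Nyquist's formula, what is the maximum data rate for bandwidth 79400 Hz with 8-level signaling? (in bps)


Rate = 2 * B * log2(M) = 2 * 79400 * 3.0 = 476400.0

476400.0 bps


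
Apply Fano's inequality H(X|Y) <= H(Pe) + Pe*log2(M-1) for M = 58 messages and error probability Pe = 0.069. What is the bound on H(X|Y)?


H(Pe) = -Pe*log2(Pe) - (1-Pe)*log2(1-Pe) = -0.069*log2(0.069) - 0.931*log2(0.931) = 0.266151 + 0.096030 = 0.3622. Pe*log2(M-1) = 0.069*log2(57) = 0.402469. Bound = H(Pe) + Pe*log2(M-1) = 0.266151 + 0.096030 + 0.402469 = 0.7647

0.7647 bits


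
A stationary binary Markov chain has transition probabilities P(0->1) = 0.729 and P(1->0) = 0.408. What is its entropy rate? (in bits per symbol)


Stationary distribution: pi_0 = p10/(p01+p10) = 0.3588, pi_1 = 0.6412. Entropy rate H' = pi_0*H(p01) + pi_1*H(p10) = 0.3588*0.8429 + 0.6412*0.9754 = 0.9279

0.9279 bits/symbol


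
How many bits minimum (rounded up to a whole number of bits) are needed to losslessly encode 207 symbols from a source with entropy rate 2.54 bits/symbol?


Minimum bits >= n * H = 207 * 2.54 = 525.78, rounded up to a whole number of bits = 526

526 bits


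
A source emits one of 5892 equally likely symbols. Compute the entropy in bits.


H = log2(n) = log2(5892) = 12.5245

12.5245 bits


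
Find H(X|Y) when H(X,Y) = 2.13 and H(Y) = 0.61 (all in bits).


H(X|Y) = H(X,Y) - H(Y) = 2.13 - 0.61 = 1.52

1.52 bits


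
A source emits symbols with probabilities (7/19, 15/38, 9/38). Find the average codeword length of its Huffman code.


Huffman construction (repeatedly merge the two least-probable nodes; each merge adds 1 bit to every symbol beneath it): 9/38 + 7/19 = 23/38; 15/38 + 23/38 = 1. Resulting codeword lengths (in the order the probabilities were given): (2, 1, 2). L_avg = sum(p_i * l_i) = 7/19*2 + 15/38*1 + 9/38*2 = 61/38 = 1.6053

1.6053 bits


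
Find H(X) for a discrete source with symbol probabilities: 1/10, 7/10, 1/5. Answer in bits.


H = -sum(p_i * log2(p_i)). Terms: -(1/10)*log2(1/10) = 0.332193; -(7/10)*log2(7/10) = 0.360201; -(1/5)*log2(1/5) = 0.464386. H = 0.332193 + 0.360201 + 0.464386 = 1.1568

1.1568 bits


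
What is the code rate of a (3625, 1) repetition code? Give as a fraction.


Rate = k/n = 1/3625

1/3625


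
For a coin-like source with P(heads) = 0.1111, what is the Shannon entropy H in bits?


H = -p*log2(p) - (1-p)*log2(1-p). -0.1111*log2(0.1111) = 0.352195; -0.8889*log2(0.8889) = 0.151030. H = 0.352195 + 0.151030 = 0.5032

0.5032 bits


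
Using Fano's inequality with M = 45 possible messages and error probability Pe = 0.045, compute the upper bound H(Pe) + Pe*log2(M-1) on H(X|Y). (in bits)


H(Pe) = -Pe*log2(Pe) - (1-Pe)*log2(1-Pe) = -0.045*log2(0.045) - 0.955*log2(0.955) = 0.201327 + 0.063438 = 0.2648. Pe*log2(M-1) = 0.045*log2(44) = 0.245674. Bound = H(Pe) + Pe*log2(M-1) = 0.201327 + 0.063438 + 0.245674 = 0.5104

0.5104 bits


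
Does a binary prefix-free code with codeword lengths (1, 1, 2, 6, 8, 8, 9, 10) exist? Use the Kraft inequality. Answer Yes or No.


Kraft sum = sum(2^(-l_i)) = 1.2764, need <= 1. Result: violated (a binary prefix-free code with these lengths cannot exist)

No


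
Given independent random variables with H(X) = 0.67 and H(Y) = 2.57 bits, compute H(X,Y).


For independent variables, H(X,Y) = H(X) + H(Y) = 0.67 + 2.57 = 3.24

3.24 bits


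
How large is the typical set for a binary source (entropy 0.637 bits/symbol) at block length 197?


log2|A_typical| = nH = 197 * 0.637 = 125.489, so |A_typical| ~ 2^125.489 = 5.970e+37

5.970e+37


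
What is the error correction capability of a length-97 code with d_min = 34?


Correction capability = floor((d-1)/2) = floor((34-1)/2) = 16

16 errors


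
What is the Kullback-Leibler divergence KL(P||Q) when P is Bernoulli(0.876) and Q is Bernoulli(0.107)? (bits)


KL = p*log2(p/q) + (1-p)*log2((1-p)/(1-q)) = 0.876*log2(0.876/0.107) + 0.124*log2(0.124/0.893) = 2.304

2.304 bits


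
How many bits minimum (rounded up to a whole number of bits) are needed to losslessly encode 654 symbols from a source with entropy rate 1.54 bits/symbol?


Minimum bits >= n * H = 654 * 1.54 = 1007.16, rounded up to a whole number of bits = 1008

1008 bits


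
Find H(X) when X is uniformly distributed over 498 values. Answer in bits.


H = log2(n) = log2(498) = 8.96

8.96 bits


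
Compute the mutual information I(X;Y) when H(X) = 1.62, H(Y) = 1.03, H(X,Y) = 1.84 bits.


I(X;Y) = H(X) + H(Y) - H(X,Y) = 1.62 + 1.03 - 1.84 = 0.81

0.81 bits


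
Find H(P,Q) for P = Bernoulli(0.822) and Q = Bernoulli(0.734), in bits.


H(P,Q) = -p*log2(q) - (1-p)*log2(1-q). -0.822*log2(0.734) = 0.366734; -0.178*log2(0.266) = 0.340069. H(P,Q) = 0.366734 + 0.340069 = 0.7068

0.7068 bits


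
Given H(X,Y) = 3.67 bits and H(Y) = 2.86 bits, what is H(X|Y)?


H(X|Y) = H(X,Y) - H(Y) = 3.67 - 2.86 = 0.81

0.81 bits


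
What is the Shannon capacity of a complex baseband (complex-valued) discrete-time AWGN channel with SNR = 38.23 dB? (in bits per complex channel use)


SNR_linear = 10^(38.23/10) = 6652.7316; C = log2(1 + SNR_linear) = log2(1 + 6652.7316) = 12.6999

12.6999 bits/channel use


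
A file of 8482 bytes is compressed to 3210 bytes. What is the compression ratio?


Ratio = original / compressed = 8482 / 3210 = 2.6424

2.6424


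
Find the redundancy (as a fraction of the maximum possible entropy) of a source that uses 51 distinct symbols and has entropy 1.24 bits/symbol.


H_max = log2(K) = log2(51) = 5.6724 bits/symbol. Redundancy = 1 - H/H_max = 1 - 1.24/5.6724 = 1 - 0.2186 = 0.7814

0.7814


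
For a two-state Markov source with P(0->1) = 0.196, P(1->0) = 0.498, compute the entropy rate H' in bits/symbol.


Stationary distribution: pi_0 = p10/(p01+p10) = 0.7176, pi_1 = 0.2824. Entropy rate H' = pi_0*H(p01) + pi_1*H(p10) = 0.7176*0.7139 + 0.2824*1.0 = 0.7947

0.7947 bits/symbol


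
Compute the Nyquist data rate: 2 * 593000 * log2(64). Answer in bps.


Rate = 2 * B * log2(M) = 2 * 593000 * 6.0 = 7116000.0

7116000.0 bps


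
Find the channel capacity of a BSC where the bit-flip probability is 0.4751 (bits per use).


H(p) = -p*log2(p) - (1-p)*log2(1-p) = -0.4751*log2(0.4751) - 0.5249*log2(0.5249) = 0.510113 + 0.488097 = 0.9982. C = 1 - H(p) = 1 - 0.9982 = 0.0018

0.0018 bits


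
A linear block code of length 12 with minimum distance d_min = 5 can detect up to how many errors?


Detection capability = d_min - 1 = 5 - 1 = 4

4 errors


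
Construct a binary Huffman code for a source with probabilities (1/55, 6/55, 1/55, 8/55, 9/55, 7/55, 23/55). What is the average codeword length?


Huffman construction (repeatedly merge the two least-probable nodes; each merge adds 1 bit to every symbol beneath it): 1/55 + 1/55 = 2/55; 2/55 + 6/55 = 8/55; 7/55 + 8/55 = 3/11; 8/55 + 9/55 = 17/55; 3/11 + 17/55 = 32/55; 23/55 + 32/55 = 1. Resulting codeword lengths (in the order the probabilities were given): (5, 4, 5, 3, 3, 3, 1). L_avg = sum(p_i * l_i) = 1/55*5 + 6/55*4 + 1/55*5 + 8/55*3 + 9/55*3 + 7/55*3 + 23/55*1 = 129/55 = 2.3455

2.3455 bits
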